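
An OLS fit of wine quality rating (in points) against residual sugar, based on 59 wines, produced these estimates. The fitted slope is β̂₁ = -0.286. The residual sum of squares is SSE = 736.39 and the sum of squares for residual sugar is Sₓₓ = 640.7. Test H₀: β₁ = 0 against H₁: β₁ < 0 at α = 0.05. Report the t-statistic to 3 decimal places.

MSE = SSE/(n − 2) = 736.39/57 = 12.9191.
SE(β̂₁) = √(MSE/Sₓₓ) = √(12.9191/640.7) = 0.142.
t = -0.286 / 0.142 = -2.014.
df = n − 2 = 57.
One-sided p ≈ 0.0244, which is < 0.05, so reject H₀.
There is evidence that the true slope on residual sugar is negative.

t = -2.014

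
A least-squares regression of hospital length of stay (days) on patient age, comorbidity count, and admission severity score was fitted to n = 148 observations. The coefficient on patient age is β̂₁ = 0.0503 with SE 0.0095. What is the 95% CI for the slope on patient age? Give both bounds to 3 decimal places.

(0.032, 0.069)

df = n − k − 1 = 148 − 3 − 1 = 144.
t* = t_{0.025, 144} = 1.976575.
Margin = t* × SE = 1.976575 × 0.0095 = 0.01878.
CI: 0.0503 ± 0.01878 → (0.032, 0.069).
With 95% confidence, each one-unit increase in patient age is associated with a change of between 0.032 and 0.069 days in hospital length of stay, holding the other predictors fixed.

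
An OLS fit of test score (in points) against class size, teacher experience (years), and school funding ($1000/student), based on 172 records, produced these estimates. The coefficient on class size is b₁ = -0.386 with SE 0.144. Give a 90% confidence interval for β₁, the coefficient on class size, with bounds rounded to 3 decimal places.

(-0.624, -0.148)

df = n − k − 1 = 172 − 3 − 1 = 168.
t* = t_{0.05, 168} = 1.653974.
Margin = t* × SE = 1.653974 × 0.144 = 0.23817.
CI: -0.386 ± 0.23817 → (-0.624, -0.148).
With 90% confidence, each one-unit increase in class size is associated with a change of between -0.624 and -0.148 points in test score, holding the other predictors fixed.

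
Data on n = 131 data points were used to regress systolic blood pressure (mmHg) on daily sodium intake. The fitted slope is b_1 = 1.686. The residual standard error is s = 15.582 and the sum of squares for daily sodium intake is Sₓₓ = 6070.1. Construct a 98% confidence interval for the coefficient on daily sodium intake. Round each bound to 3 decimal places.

SE(b_1) = s/√Sₓₓ = 15.582/√6070.1 = 0.199998.
df = n − 2 = 129.
t* = t_{0.01, 129} = 2.355602.
Margin = t* × SE = 2.355602 × 0.199998 = 0.47112.
CI: 1.686 ± 0.47112 → (1.215, 2.157).
With 98% confidence, each one-unit increase in daily sodium intake is associated with a change of between 1.215 and 2.157 mmHg in systolic blood pressure.

(1.215, 2.157)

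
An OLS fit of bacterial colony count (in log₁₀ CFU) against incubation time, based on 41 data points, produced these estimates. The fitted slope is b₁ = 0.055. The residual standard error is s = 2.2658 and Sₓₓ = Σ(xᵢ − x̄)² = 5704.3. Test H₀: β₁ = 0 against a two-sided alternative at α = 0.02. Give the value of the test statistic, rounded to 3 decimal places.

t = 1.833

SE(b₁) = s/√Sₓₓ = 2.2658/√5704.3 = 0.0299999.
t = 0.055 / 0.0299999 = 1.833.
df = n − 2 = 39.
Two-sided p ≈ 0.0744, which is ≥ 0.02, so fail to reject H₀.
The data do not give significant evidence of an association between incubation time and bacterial colony count.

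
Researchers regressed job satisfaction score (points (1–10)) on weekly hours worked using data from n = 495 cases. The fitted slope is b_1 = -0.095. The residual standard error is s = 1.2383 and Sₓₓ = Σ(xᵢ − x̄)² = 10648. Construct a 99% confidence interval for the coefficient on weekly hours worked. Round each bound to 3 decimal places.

(-0.126, -0.064)

SE(b_1) = s/√Sₓₓ = 1.2383/√10648 = 0.0120003.
df = n − 2 = 493.
t* = t_{0.005, 493} = 2.585838.
Margin = t* × SE = 2.585838 × 0.0120003 = 0.03103.
CI: -0.095 ± 0.03103 → (-0.126, -0.064).
With 99% confidence, each one-unit increase in weekly hours worked is associated with a change of between -0.126 and -0.064 points (1–10) in job satisfaction score.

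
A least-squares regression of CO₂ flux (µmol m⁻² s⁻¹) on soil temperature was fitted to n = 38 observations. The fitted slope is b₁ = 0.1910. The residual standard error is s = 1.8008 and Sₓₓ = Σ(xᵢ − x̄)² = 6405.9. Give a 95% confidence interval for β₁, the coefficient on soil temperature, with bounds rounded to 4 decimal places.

(0.1454, 0.2366)

SE(b₁) = s/√Sₓₓ = 1.8008/√6405.9 = 0.0224996.
df = n − 2 = 36.
t* = t_{0.025, 36} = 2.028094.
Margin = t* × SE = 2.028094 × 0.0224996 = 0.045631.
CI: 0.1910 ± 0.045631 → (0.1454, 0.2366).
With 95% confidence, each one-unit increase in soil temperature is associated with a change of between 0.1454 and 0.2366 µmol m⁻² s⁻¹ in CO₂ flux.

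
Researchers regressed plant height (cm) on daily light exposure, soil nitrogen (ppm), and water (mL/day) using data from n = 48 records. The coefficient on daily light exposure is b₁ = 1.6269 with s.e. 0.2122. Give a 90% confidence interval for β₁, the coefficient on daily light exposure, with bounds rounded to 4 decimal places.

(1.2704, 1.9834)

df = n − k − 1 = 48 − 3 − 1 = 44.
t* = t_{0.05, 44} = 1.68023.
Margin = t* × SE = 1.68023 × 0.2122 = 0.356545.
CI: 1.6269 ± 0.356545 → (1.2704, 1.9834).
With 90% confidence, each one-unit increase in daily light exposure is associated with a change of between 1.2704 and 1.9834 cm in plant height, holding the other predictors fixed.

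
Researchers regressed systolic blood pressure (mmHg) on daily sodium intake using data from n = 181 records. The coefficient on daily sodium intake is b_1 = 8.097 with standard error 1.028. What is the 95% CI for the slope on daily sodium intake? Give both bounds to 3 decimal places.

(6.068, 10.126)

df = n − 2 = 181 − 2 = 179.
t* = t_{0.025, 179} = 1.973305.
Margin = t* × SE = 1.973305 × 1.028 = 2.02856.
CI: 8.097 ± 2.02856 → (6.068, 10.126).
With 95% confidence, each one-unit increase in daily sodium intake is associated with a change of between 6.068 and 10.126 mmHg in systolic blood pressure.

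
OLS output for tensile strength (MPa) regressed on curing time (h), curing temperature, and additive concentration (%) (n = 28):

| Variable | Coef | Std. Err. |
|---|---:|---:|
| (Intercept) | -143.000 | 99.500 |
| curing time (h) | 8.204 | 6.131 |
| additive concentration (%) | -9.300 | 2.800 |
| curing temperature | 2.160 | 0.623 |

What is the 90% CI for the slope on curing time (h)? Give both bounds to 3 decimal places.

(-2.285, 18.693)

Read off: b = 8.204, SE = 6.131 for curing time (h).
df = n − k − 1 = 28 − 3 − 1 = 24.
t* = t_{0.05, 24} = 1.710882.
Margin = t* × SE = 1.710882 × 6.131 = 10.48942.
CI: 8.204 ± 10.48942 → (-2.285, 18.693).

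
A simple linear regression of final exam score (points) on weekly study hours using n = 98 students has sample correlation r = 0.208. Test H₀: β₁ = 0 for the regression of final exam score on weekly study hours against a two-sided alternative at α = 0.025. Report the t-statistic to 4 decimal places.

t = r·√(n − 2)/√(1 − r²) = 0.208·√96/√0.956736 = 2.0835.
df = n − 2 = 96.
Two-sided p ≈ 0.0399, which is ≥ 0.025, so fail to reject H₀.
The data do not give significant evidence of a linear association between weekly study hours and final exam score.

t = 2.0835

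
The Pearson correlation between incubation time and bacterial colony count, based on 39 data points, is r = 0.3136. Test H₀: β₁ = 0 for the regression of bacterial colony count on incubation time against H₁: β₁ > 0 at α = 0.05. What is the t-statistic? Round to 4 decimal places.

t = r·√(n − 2)/√(1 − r²) = 0.3136·√37/√0.901655 = 2.0089.
df = n − 2 = 37.
One-sided p ≈ 0.0259, which is < 0.05, so reject H₀.
There is evidence of a linear association between incubation time and bacterial colony count.

t = 2.0089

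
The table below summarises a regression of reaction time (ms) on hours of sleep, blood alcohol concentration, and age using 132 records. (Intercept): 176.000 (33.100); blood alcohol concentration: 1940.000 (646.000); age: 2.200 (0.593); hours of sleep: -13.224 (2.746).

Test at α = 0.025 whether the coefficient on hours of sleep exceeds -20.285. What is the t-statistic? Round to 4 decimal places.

Read off: b = -13.224, SE = 2.746 for hours of sleep.
H₀: β₁ = -20.285 vs H₁: β₁ > -20.285.
t = (-13.224 − (-20.285)) / 2.746 = 2.5714.
df = n − k − 1 = 132 − 3 − 1 = 128.
One-sided p ≈ 0.0056, which is < 0.025, so reject H₀.
There is evidence that the true slope on hours of sleep exceeds -20.285 ms per unit, holding the other predictors fixed.

t = 2.5714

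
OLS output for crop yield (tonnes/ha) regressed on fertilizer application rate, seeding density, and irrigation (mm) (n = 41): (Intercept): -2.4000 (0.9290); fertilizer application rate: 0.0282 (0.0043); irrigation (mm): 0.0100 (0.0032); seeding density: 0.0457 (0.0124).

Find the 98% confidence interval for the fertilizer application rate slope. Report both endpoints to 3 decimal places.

(0.018, 0.039)

Read off: b = 0.0282, SE = 0.0043 for fertilizer application rate.
df = n − k − 1 = 41 − 3 − 1 = 37.
t* = t_{0.01, 37} = 2.431447.
Margin = t* × SE = 2.431447 × 0.0043 = 0.01046.
CI: 0.0282 ± 0.01046 → (0.018, 0.039).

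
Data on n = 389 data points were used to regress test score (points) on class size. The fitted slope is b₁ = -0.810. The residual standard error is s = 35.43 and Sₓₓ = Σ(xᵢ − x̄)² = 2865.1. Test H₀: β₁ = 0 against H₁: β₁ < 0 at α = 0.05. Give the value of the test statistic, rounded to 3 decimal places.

t = -1.224

SE(b₁) = s/√Sₓₓ = 35.43/√2865.1 = 0.661914.
t = -0.810 / 0.661914 = -1.224.
df = n − 2 = 387.
One-sided p ≈ 0.1109, which is ≥ 0.05, so fail to reject H₀.
The data do not give significant evidence that the true slope on class size is negative.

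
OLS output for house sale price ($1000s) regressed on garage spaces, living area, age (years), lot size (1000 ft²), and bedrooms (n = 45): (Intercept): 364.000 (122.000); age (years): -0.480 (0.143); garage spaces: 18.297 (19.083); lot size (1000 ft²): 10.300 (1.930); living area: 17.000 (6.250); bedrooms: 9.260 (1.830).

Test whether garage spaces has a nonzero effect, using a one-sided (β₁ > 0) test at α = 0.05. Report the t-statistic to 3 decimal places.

Read off: b = 18.297, SE = 19.083 for garage spaces.
H₀: β₁ = 0 vs H₁: β₁ > 0.
t = 18.297 / 19.083 = 0.959.
df = n − k − 1 = 45 − 5 − 1 = 39.
One-sided p ≈ 0.1718, which is ≥ 0.05, so fail to reject H₀.
The data do not give significant evidence that the true slope on garage spaces is positive, holding the other predictors fixed.

t = 0.959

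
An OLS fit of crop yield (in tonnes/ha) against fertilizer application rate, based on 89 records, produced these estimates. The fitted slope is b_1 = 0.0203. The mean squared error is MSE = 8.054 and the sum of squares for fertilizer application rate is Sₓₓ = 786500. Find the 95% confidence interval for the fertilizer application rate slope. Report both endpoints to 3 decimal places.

SE(b_1) = √(MSE/Sₓₓ) = √(8.054/786500) = 0.00320005.
df = n − 2 = 87.
t* = t_{0.025, 87} = 1.987608.
Margin = t* × SE = 1.987608 × 0.00320005 = 0.00636.
CI: 0.0203 ± 0.00636 → (0.014, 0.027).
With 95% confidence, each one-unit increase in fertilizer application rate is associated with a change of between 0.014 and 0.027 tonnes/ha in crop yield.

(0.014, 0.027)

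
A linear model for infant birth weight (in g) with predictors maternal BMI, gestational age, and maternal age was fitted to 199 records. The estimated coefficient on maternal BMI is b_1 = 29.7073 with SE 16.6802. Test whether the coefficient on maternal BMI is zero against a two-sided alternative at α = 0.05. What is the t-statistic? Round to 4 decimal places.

t = 1.7810

H₀: β₁ = 0 vs H₁: β₁ ≠ 0.
t = (b_1 − β₁⁰)/SE = 29.7073 / 16.6802 = 1.7810.
df = n − k − 1 = 199 − 3 − 1 = 195.
Two-sided p ≈ 0.0765, which is ≥ 0.05, so fail to reject H₀.
The data do not give significant evidence of an association between maternal BMI and infant birth weight, after adjusting for the other predictors.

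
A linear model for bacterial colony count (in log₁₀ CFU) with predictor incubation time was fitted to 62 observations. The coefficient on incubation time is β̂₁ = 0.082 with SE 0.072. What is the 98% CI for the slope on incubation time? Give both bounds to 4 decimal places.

df = n − 2 = 62 − 2 = 60.
t* = t_{0.01, 60} = 2.390119.
Margin = t* × SE = 2.390119 × 0.072 = 0.172089.
CI: 0.082 ± 0.172089 → (-0.0901, 0.2541).
With 98% confidence, each one-unit increase in incubation time is associated with a change of between -0.0901 and 0.2541 log₁₀ CFU in bacterial colony count.

(-0.0901, 0.2541)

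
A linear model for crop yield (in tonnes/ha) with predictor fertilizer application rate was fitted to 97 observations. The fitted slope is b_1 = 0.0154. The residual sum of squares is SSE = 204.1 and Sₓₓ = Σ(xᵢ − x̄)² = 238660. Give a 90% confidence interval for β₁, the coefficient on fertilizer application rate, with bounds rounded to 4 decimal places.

(0.0104, 0.0204)

MSE = SSE/(n − 2) = 204.1/95 = 2.14842.
SE(b_1) = √(MSE/Sₓₓ) = √(2.14842/238660) = 0.00300034.
df = n − 2 = 95.
t* = t_{0.05, 95} = 1.661052.
Margin = t* × SE = 1.661052 × 0.00300034 = 0.004984.
CI: 0.0154 ± 0.004984 → (0.0104, 0.0204).
With 90% confidence, each one-unit increase in fertilizer application rate is associated with a change of between 0.0104 and 0.0204 tonnes/ha in crop yield.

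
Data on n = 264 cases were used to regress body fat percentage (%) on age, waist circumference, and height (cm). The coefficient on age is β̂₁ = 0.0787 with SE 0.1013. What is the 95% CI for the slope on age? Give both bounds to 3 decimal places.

df = n − k − 1 = 264 − 3 − 1 = 260.
t* = t_{0.025, 260} = 1.96913.
Margin = t* × SE = 1.96913 × 0.1013 = 0.19947.
CI: 0.0787 ± 0.19947 → (-0.121, 0.278).
With 95% confidence, each one-unit increase in age is associated with a change of between -0.121 and 0.278 % in body fat percentage, holding the other predictors fixed.

(-0.121, 0.278)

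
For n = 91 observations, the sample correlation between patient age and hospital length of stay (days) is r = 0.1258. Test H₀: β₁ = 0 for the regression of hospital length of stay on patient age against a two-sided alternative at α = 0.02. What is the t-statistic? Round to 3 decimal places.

t = r·√(n − 2)/√(1 − r²) = 0.1258·√89/√0.984174 = 1.196.
df = n − 2 = 89.
Two-sided p ≈ 0.2348, which is ≥ 0.02, so fail to reject H₀.
The data do not give significant evidence of a linear association between patient age and hospital length of stay.

t = 1.196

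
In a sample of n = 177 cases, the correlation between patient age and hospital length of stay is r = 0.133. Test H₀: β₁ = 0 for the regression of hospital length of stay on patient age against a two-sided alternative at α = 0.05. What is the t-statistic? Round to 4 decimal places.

t = 1.7752

t = r·√(n − 2)/√(1 − r²) = 0.133·√175/√0.982311 = 1.7752.
df = n − 2 = 175.
Two-sided p ≈ 0.0776, which is ≥ 0.05, so fail to reject H₀.
The data do not give significant evidence of a linear association between patient age and hospital length of stay.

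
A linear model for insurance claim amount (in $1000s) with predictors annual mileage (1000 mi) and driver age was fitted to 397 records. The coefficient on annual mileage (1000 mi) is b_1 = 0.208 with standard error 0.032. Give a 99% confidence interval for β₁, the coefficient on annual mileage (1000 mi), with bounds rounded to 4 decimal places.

(0.1252, 0.2908)

df = n − k − 1 = 397 − 2 − 1 = 394.
t* = t_{0.005, 394} = 2.588365.
Margin = t* × SE = 2.588365 × 0.032 = 0.082828.
CI: 0.208 ± 0.082828 → (0.1252, 0.2908).
With 99% confidence, each one-unit increase in annual mileage (1000 mi) is associated with a change of between 0.1252 and 0.2908 $1000s in insurance claim amount, holding the other predictors fixed.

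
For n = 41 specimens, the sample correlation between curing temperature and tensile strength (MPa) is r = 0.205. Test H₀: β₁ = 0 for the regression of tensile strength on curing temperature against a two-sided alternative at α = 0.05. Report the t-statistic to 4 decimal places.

t = r·√(n − 2)/√(1 − r²) = 0.205·√39/√0.957975 = 1.3080.
df = n − 2 = 39.
Two-sided p ≈ 0.1985, which is ≥ 0.05, so fail to reject H₀.
The data do not give significant evidence of a linear association between curing temperature and tensile strength.

t = 1.3080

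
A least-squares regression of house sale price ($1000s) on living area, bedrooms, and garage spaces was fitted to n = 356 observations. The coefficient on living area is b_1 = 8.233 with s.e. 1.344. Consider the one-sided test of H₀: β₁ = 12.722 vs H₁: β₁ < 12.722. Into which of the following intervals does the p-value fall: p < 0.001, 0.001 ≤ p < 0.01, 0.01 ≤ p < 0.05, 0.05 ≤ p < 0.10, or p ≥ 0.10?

t = (8.233 − 12.722) / 1.344 = -3.340.
df = n − k − 1 = 356 − 3 − 1 = 352.
One-sided p = P(T_{352} < t) ≈ 0.0005.
So p < 0.001.

p < 0.001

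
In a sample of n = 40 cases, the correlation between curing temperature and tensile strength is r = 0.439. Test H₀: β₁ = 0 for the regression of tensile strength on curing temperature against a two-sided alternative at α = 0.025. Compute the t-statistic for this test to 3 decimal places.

t = r·√(n − 2)/√(1 − r²) = 0.439·√38/√0.807279 = 3.012.
df = n − 2 = 38.
Two-sided p ≈ 0.0046, which is < 0.025, so reject H₀.
There is evidence of a linear association between curing temperature and tensile strength.

t = 3.012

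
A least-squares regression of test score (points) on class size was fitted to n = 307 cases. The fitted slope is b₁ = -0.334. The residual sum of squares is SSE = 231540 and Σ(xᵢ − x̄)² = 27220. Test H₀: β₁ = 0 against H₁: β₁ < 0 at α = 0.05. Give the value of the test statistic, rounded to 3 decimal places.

MSE = SSE/(n − 2) = 231540/305 = 759.148.
SE(b₁) = √(MSE/Sₓₓ) = √(759.148/27220) = 0.167001.
t = -0.334 / 0.167001 = -2.000.
df = n − 2 = 305.
One-sided p ≈ 0.0232, which is < 0.05, so reject H₀.
There is evidence that the true slope on class size is negative.

t = -2.000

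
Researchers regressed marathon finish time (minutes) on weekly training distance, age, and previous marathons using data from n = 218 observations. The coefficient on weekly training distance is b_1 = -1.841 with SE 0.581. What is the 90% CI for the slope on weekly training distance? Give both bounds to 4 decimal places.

(-2.8008, -0.8812)

df = n − k − 1 = 218 − 3 − 1 = 214.
t* = t_{0.05, 214} = 1.652005.
Margin = t* × SE = 1.652005 × 0.581 = 0.959815.
CI: -1.841 ± 0.959815 → (-2.8008, -0.8812).
With 90% confidence, each one-unit increase in weekly training distance is associated with a change of between -2.8008 and -0.8812 minutes in marathon finish time, holding the other predictors fixed.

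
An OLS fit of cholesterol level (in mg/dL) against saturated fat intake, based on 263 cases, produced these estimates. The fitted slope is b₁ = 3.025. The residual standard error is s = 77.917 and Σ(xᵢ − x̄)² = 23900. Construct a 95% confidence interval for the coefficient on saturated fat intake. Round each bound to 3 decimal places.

(2.033, 4.017)

SE(b₁) = s/√Sₓₓ = 77.917/√23900 = 0.504003.
df = n − 2 = 261.
t* = t_{0.025, 261} = 1.969095.
Margin = t* × SE = 1.969095 × 0.504003 = 0.99243.
CI: 3.025 ± 0.99243 → (2.033, 4.017).
With 95% confidence, each one-unit increase in saturated fat intake is associated with a change of between 2.033 and 4.017 mg/dL in cholesterol level.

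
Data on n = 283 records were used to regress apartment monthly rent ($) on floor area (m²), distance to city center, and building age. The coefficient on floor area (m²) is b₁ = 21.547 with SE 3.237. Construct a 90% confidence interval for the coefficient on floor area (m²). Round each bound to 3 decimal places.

(16.205, 26.889)

df = n − k − 1 = 283 − 3 − 1 = 279.
t* = t_{0.05, 279} = 1.650333.
Margin = t* × SE = 1.650333 × 3.237 = 5.34213.
CI: 21.547 ± 5.34213 → (16.205, 26.889).
With 90% confidence, each one-unit increase in floor area (m²) is associated with a change of between 16.205 and 26.889 $ in apartment monthly rent, holding the other predictors fixed.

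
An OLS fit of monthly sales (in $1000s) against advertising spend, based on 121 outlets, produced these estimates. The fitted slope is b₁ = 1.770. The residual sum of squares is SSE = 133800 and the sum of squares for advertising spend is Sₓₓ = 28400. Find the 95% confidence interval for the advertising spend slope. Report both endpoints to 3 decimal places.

(1.376, 2.164)

MSE = SSE/(n − 2) = 133800/119 = 1124.37.
SE(b₁) = √(MSE/Sₓₓ) = √(1124.37/28400) = 0.198974.
df = n − 2 = 119.
t* = t_{0.025, 119} = 1.9801.
Margin = t* × SE = 1.9801 × 0.198974 = 0.39399.
CI: 1.770 ± 0.39399 → (1.376, 2.164).
With 95% confidence, each one-unit increase in advertising spend is associated with a change of between 1.376 and 2.164 $1000s in monthly sales.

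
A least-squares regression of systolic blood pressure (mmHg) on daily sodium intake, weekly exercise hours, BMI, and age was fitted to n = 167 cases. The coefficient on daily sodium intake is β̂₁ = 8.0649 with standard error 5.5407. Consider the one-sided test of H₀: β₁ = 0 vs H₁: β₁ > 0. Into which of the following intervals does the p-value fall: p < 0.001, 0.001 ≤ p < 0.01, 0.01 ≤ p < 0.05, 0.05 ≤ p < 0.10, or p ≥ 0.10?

0.05 ≤ p < 0.10

t = 8.0649 / 5.5407 = 1.456.
df = n − k − 1 = 167 − 4 − 1 = 162.
One-sided p = P(T_{162} > t) ≈ 0.0737.
So 0.05 ≤ p < 0.10.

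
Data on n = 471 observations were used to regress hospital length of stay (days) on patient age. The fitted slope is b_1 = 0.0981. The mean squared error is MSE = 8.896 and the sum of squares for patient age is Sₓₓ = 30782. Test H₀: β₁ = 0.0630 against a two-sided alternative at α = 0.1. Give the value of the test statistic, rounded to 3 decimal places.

SE(b_1) = √(MSE/Sₓₓ) = √(8.896/30782) = 0.017.
t = (0.0981 − 0.0630) / 0.017 = 2.065.
df = n − 2 = 469.
Two-sided p ≈ 0.0395, which is < 0.1, so reject H₀.
There is evidence that the true slope on patient age differs from 0.0630 days per unit.

t = 2.065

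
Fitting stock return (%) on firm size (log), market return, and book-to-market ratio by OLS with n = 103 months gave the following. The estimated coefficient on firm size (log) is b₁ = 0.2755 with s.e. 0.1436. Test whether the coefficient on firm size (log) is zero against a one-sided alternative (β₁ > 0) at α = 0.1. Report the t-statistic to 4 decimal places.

H₀: β₁ = 0 vs H₁: β₁ > 0.
t = (b₁ − β₁⁰)/SE = 0.2755 / 0.1436 = 1.9185.
df = n − k − 1 = 103 − 3 − 1 = 99.
One-sided p ≈ 0.0290, which is < 0.1, so reject H₀.
There is evidence that the true slope on firm size (log) is positive, holding the other predictors fixed.

t = 1.9185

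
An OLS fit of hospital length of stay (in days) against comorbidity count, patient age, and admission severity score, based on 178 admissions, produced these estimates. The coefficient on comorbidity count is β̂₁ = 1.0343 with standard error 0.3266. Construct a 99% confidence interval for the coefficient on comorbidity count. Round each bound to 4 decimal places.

(0.1837, 1.8849)

df = n − k − 1 = 178 − 3 − 1 = 174.
t* = t_{0.005, 174} = 2.604379.
Margin = t* × SE = 2.604379 × 0.3266 = 0.850590.
CI: 1.0343 ± 0.850590 → (0.1837, 1.8849).
With 99% confidence, each one-unit increase in comorbidity count is associated with a change of between 0.1837 and 1.8849 days in hospital length of stay, holding the other predictors fixed.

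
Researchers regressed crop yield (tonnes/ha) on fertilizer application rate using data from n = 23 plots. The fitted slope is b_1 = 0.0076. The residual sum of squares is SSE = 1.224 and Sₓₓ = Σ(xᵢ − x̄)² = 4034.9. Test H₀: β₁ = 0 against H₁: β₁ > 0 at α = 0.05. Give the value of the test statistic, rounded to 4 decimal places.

MSE = SSE/(n − 2) = 1.224/21 = 0.0582857.
SE(b_1) = √(MSE/Sₓₓ) = √(0.0582857/4034.9) = 0.00380071.
t = 0.0076 / 0.00380071 = 1.9996.
df = n − 2 = 21.
One-sided p ≈ 0.0293, which is < 0.05, so reject H₀.
There is evidence that the true slope on fertilizer application rate is positive.

t = 1.9996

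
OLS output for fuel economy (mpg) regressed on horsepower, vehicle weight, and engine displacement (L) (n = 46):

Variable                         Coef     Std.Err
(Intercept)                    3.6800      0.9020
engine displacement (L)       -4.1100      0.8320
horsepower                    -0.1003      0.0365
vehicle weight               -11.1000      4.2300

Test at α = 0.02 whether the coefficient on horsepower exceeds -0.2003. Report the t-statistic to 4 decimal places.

Read off: b = -0.1003, SE = 0.0365 for horsepower.
H₀: β₁ = -0.2003 vs H₁: β₁ > -0.2003.
t = (-0.1003 − (-0.2003)) / 0.0365 = 2.7397.
df = n − k − 1 = 46 − 3 − 1 = 42.
One-sided p ≈ 0.0045, which is < 0.02, so reject H₀.
There is evidence that the true slope on horsepower exceeds -0.2003 mpg per unit, holding the other predictors fixed.

t = 2.7397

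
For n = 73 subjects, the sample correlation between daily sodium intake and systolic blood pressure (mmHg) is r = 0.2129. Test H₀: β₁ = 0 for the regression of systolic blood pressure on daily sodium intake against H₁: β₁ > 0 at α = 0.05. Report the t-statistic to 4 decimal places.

t = r·√(n − 2)/√(1 − r²) = 0.2129·√71/√0.954674 = 1.8360.
df = n − 2 = 71.
One-sided p ≈ 0.0353, which is < 0.05, so reject H₀.
There is evidence of a linear association between daily sodium intake and systolic blood pressure.

t = 1.8360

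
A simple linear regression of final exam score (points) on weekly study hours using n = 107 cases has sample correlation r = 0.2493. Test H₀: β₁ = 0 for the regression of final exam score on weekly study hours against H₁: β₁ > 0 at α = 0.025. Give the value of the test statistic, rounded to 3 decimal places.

t = r·√(n − 2)/√(1 − r²) = 0.2493·√105/√0.93785 = 2.638.
df = n − 2 = 105.
One-sided p ≈ 0.0048, which is < 0.025, so reject H₀.
There is evidence of a linear association between weekly study hours and final exam score.

t = 2.638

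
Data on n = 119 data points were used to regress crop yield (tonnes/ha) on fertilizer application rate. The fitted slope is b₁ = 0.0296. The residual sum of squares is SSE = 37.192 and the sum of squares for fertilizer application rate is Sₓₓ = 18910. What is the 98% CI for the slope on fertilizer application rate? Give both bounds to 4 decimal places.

(0.0199, 0.0393)

MSE = SSE/(n − 2) = 37.192/117 = 0.31788.
SE(b₁) = √(MSE/Sₓₓ) = √(0.31788/18910) = 0.00410002.
df = n − 2 = 117.
t* = t_{0.01, 117} = 2.358642.
Margin = t* × SE = 2.358642 × 0.00410002 = 0.009670.
CI: 0.0296 ± 0.009670 → (0.0199, 0.0393).
With 98% confidence, each one-unit increase in fertilizer application rate is associated with a change of between 0.0199 and 0.0393 tonnes/ha in crop yield.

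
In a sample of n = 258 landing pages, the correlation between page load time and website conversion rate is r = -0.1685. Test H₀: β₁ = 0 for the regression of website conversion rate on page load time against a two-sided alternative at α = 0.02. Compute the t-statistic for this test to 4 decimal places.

t = -2.7351

t = r·√(n − 2)/√(1 − r²) = -0.1685·√256/√0.971608 = -2.7351.
df = n − 2 = 256.
Two-sided p ≈ 0.0067, which is < 0.02, so reject H₀.
There is evidence of a linear association between page load time and website conversion rate.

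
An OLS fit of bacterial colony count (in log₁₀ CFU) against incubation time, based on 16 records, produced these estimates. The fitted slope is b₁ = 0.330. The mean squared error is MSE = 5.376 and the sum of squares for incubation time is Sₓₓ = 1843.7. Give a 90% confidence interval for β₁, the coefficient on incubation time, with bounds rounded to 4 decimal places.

(0.2349, 0.4251)

SE(b₁) = √(MSE/Sₓₓ) = √(5.376/1843.7) = 0.0539988.
df = n − 2 = 14.
t* = t_{0.05, 14} = 1.76131.
Margin = t* × SE = 1.76131 × 0.0539988 = 0.095109.
CI: 0.330 ± 0.095109 → (0.2349, 0.4251).
With 90% confidence, each one-unit increase in incubation time is associated with a change of between 0.2349 and 0.4251 log₁₀ CFU in bacterial colony count.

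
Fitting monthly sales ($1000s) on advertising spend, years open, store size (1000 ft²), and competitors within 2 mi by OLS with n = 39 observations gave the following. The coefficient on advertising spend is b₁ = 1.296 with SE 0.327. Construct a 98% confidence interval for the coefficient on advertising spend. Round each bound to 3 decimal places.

(0.498, 2.094)

df = n − k − 1 = 39 − 4 − 1 = 34.
t* = t_{0.01, 34} = 2.44115.
Margin = t* × SE = 2.44115 × 0.327 = 0.79826.
CI: 1.296 ± 0.79826 → (0.498, 2.094).
With 98% confidence, each one-unit increase in advertising spend is associated with a change of between 0.498 and 2.094 $1000s in monthly sales, holding the other predictors fixed.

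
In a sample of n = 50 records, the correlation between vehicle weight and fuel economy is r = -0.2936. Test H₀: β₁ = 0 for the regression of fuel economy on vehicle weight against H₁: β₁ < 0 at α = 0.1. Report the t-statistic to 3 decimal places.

t = -2.128

t = r·√(n − 2)/√(1 − r²) = -0.2936·√48/√0.913799 = -2.128.
df = n − 2 = 48.
One-sided p ≈ 0.0193, which is < 0.1, so reject H₀.
There is evidence of a linear association between vehicle weight and fuel economy.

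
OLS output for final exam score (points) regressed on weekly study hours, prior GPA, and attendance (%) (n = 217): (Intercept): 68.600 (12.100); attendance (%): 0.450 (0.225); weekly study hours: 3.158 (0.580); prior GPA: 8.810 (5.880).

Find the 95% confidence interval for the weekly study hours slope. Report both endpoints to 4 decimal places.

Read off: b = 3.158, SE = 0.580 for weekly study hours.
df = n − k − 1 = 217 − 3 − 1 = 213.
t* = t_{0.025, 213} = 1.971164.
Margin = t* × SE = 1.971164 × 0.580 = 1.143275.
CI: 3.158 ± 1.143275 → (2.0147, 4.3013).

(2.0147, 4.3013)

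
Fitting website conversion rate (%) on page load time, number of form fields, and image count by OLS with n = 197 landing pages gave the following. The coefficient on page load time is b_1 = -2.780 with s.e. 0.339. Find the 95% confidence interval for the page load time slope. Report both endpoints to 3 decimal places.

df = n − k − 1 = 197 − 3 − 1 = 193.
t* = t_{0.025, 193} = 1.972332.
Margin = t* × SE = 1.972332 × 0.339 = 0.66862.
CI: -2.780 ± 0.66862 → (-3.449, -2.111).
With 95% confidence, each one-unit increase in page load time is associated with a change of between -3.449 and -2.111 % in website conversion rate, holding the other predictors fixed.

(-3.449, -2.111)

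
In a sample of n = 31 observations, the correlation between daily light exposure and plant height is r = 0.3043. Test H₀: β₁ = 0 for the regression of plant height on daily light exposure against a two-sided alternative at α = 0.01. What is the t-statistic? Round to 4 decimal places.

t = 1.7203

t = r·√(n − 2)/√(1 − r²) = 0.3043·√29/√0.907402 = 1.7203.
df = n − 2 = 29.
Two-sided p ≈ 0.0960, which is ≥ 0.01, so fail to reject H₀.
The data do not give significant evidence of a linear association between daily light exposure and plant height.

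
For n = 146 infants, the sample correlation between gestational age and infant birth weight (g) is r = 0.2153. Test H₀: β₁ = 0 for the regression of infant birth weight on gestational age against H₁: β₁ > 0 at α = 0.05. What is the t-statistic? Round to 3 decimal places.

t = r·√(n − 2)/√(1 − r²) = 0.2153·√144/√0.953646 = 2.646.
df = n − 2 = 144.
One-sided p ≈ 0.0045, which is < 0.05, so reject H₀.
There is evidence of a linear association between gestational age and infant birth weight.

t = 2.646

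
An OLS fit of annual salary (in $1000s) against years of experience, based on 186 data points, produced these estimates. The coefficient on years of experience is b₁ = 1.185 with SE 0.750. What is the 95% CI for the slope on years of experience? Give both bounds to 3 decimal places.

(-0.295, 2.665)

df = n − 2 = 186 − 2 = 184.
t* = t_{0.025, 184} = 1.972941.
Margin = t* × SE = 1.972941 × 0.750 = 1.47971.
CI: 1.185 ± 1.47971 → (-0.295, 2.665).
With 95% confidence, each one-unit increase in years of experience is associated with a change of between -0.295 and 2.665 $1000s in annual salary.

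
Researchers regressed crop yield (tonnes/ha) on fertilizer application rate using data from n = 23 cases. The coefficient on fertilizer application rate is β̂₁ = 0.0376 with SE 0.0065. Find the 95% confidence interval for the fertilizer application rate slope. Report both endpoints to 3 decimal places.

(0.024, 0.051)

df = n − 2 = 23 − 2 = 21.
t* = t_{0.025, 21} = 2.079614.
Margin = t* × SE = 2.079614 × 0.0065 = 0.01352.
CI: 0.0376 ± 0.01352 → (0.024, 0.051).
With 95% confidence, each one-unit increase in fertilizer application rate is associated with a change of between 0.024 and 0.051 tonnes/ha in crop yield.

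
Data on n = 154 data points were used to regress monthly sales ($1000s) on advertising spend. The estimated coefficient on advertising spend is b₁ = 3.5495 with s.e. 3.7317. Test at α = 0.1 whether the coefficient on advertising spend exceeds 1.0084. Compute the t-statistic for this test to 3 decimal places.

t = 0.681

H₀: β₁ = 1.0084 vs H₁: β₁ > 1.0084.
t = (b₁ − β₁⁰)/SE = (3.5495 − 1.0084) / 3.7317 = 0.681.
df = n − 2 = 154 − 2 = 152.
One-sided p ≈ 0.2485, which is ≥ 0.1, so fail to reject H₀.
The data do not give significant evidence that the true slope on advertising spend exceeds 1.0084 $1000s per unit.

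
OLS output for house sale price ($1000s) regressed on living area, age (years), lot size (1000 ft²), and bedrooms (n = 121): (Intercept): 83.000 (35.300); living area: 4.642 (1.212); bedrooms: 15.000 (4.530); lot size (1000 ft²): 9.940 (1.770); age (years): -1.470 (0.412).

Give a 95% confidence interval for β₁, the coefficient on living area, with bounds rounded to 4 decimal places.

(2.2415, 7.0425)

Read off: b = 4.642, SE = 1.212 for living area.
df = n − k − 1 = 121 − 4 − 1 = 116.
t* = t_{0.025, 116} = 1.980626.
Margin = t* × SE = 1.980626 × 1.212 = 2.400519.
CI: 4.642 ± 2.400519 → (2.2415, 7.0425).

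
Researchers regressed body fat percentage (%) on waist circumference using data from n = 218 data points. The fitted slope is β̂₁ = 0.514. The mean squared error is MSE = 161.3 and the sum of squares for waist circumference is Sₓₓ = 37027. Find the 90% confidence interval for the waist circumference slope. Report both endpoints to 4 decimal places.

SE(β̂₁) = √(MSE/Sₓₓ) = √(161.3/37027) = 0.0660021.
df = n − 2 = 216.
t* = t_{0.05, 216} = 1.651939.
Margin = t* × SE = 1.651939 × 0.0660021 = 0.109031.
CI: 0.514 ± 0.109031 → (0.4050, 0.6230).
With 90% confidence, each one-unit increase in waist circumference is associated with a change of between 0.4050 and 0.6230 % in body fat percentage.

(0.4050, 0.6230)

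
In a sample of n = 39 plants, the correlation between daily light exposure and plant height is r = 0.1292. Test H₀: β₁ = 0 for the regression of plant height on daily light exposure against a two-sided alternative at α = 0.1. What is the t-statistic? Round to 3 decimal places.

t = r·√(n − 2)/√(1 − r²) = 0.1292·√37/√0.983307 = 0.793.
df = n − 2 = 37.
Two-sided p ≈ 0.4331, which is ≥ 0.1, so fail to reject H₀.
The data do not give significant evidence of a linear association between daily light exposure and plant height.

t = 0.793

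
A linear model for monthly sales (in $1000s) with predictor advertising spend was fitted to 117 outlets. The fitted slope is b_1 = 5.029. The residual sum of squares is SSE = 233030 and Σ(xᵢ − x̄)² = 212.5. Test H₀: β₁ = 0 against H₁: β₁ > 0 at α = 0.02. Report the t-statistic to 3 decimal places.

MSE = SSE/(n − 2) = 233030/115 = 2026.35.
SE(b_1) = √(MSE/Sₓₓ) = √(2026.35/212.5) = 3.088.
t = 5.029 / 3.088 = 1.629.
df = n − 2 = 115.
One-sided p ≈ 0.0531, which is ≥ 0.02, so fail to reject H₀.
The data do not give significant evidence that the true slope on advertising spend is positive.

t = 1.629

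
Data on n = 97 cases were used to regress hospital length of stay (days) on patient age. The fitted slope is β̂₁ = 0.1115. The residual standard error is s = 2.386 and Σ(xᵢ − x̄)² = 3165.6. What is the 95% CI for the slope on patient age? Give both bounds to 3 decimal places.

(0.027, 0.196)

SE(β̂₁) = s/√Sₓₓ = 2.386/√3165.6 = 0.0424075.
df = n − 2 = 95.
t* = t_{0.025, 95} = 1.985251.
Margin = t* × SE = 1.985251 × 0.0424075 = 0.08419.
CI: 0.1115 ± 0.08419 → (0.027, 0.196).
With 95% confidence, each one-unit increase in patient age is associated with a change of between 0.027 and 0.196 days in hospital length of stay.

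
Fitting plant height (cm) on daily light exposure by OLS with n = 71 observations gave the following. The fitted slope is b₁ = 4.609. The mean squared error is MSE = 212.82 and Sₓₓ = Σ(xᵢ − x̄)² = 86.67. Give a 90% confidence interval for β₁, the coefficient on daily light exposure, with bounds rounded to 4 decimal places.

(1.9964, 7.2216)

SE(b₁) = √(MSE/Sₓₓ) = √(212.82/86.67) = 1.56701.
df = n − 2 = 69.
t* = t_{0.05, 69} = 1.667239.
Margin = t* × SE = 1.667239 × 1.56701 = 2.612580.
CI: 4.609 ± 2.612580 → (1.9964, 7.2216).
With 90% confidence, each one-unit increase in daily light exposure is associated with a change of between 1.9964 and 7.2216 cm in plant height.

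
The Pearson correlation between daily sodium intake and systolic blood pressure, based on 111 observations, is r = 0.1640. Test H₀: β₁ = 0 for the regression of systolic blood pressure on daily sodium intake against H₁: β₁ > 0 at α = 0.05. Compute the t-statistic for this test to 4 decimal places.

t = r·√(n − 2)/√(1 − r²) = 0.1640·√109/√0.973104 = 1.7357.
df = n − 2 = 109.
One-sided p ≈ 0.0427, which is < 0.05, so reject H₀.
There is evidence of a linear association between daily sodium intake and systolic blood pressure.

t = 1.7357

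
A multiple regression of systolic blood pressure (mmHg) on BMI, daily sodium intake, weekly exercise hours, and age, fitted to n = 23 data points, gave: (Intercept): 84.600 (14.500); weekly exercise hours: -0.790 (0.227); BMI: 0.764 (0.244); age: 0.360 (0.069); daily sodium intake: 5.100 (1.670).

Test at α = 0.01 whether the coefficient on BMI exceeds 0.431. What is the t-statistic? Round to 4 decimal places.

t = 1.3648

Read off: b = 0.764, SE = 0.244 for BMI.
H₀: β₁ = 0.431 vs H₁: β₁ > 0.431.
t = (0.764 − 0.431) / 0.244 = 1.3648.
df = n − k − 1 = 23 − 4 − 1 = 18.
One-sided p ≈ 0.0946, which is ≥ 0.01, so fail to reject H₀.
The data do not give significant evidence that the true slope on BMI exceeds 0.431 mmHg per unit, holding the other predictors fixed.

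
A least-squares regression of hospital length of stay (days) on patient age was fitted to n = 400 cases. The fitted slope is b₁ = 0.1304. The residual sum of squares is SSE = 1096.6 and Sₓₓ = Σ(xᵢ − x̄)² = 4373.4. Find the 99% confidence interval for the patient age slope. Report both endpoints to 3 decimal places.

(0.065, 0.195)

MSE = SSE/(n − 2) = 1096.6/398 = 2.75528.
SE(b₁) = √(MSE/Sₓₓ) = √(2.75528/4373.4) = 0.0251.
df = n − 2 = 398.
t* = t_{0.005, 398} = 2.588238.
Margin = t* × SE = 2.588238 × 0.0251 = 0.06496.
CI: 0.1304 ± 0.06496 → (0.065, 0.195).
With 99% confidence, each one-unit increase in patient age is associated with a change of between 0.065 and 0.195 days in hospital length of stay.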